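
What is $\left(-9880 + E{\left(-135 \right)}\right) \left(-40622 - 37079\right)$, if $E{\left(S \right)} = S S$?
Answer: $-648414845$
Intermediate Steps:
$E{\left(S \right)} = S^{2}$
$\left(-9880 + E{\left(-135 \right)}\right) \left(-40622 - 37079\right) = \left(-9880 + \left(-135\right)^{2}\right) \left(-40622 - 37079\right) = \left(-9880 + 18225\right) \left(-77701\right) = 8345 \left(-77701\right) = -648414845$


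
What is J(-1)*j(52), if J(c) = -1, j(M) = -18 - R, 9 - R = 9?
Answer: 18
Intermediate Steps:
R = 0 (R = 9 - 1*9 = 9 - 9 = 0)
j(M) = -18 (j(M) = -18 - 1*0 = -18 + 0 = -18)
J(-1)*j(52) = -1*(-18) = 18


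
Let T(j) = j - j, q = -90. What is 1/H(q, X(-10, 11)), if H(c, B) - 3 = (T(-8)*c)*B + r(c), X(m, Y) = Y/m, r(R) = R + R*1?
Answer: -1/177 ≈ -0.0056497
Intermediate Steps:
r(R) = 2*R (r(R) = R + R = 2*R)
T(j) = 0
H(c, B) = 3 + 2*c (H(c, B) = 3 + ((0*c)*B + 2*c) = 3 + (0*B + 2*c) = 3 + (0 + 2*c) = 3 + 2*c)
1/H(q, X(-10, 11)) = 1/(3 + 2*(-90)) = 1/(3 - 180) = 1/(-177) = -1/177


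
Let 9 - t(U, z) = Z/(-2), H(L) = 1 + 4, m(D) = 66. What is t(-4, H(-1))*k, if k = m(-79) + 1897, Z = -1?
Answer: 33371/2 ≈ 16686.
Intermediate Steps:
H(L) = 5
t(U, z) = 17/2 (t(U, z) = 9 - (-1)/(-2) = 9 - (-1)*(-1)/2 = 9 - 1*1/2 = 9 - 1/2 = 17/2)
k = 1963 (k = 66 + 1897 = 1963)
t(-4, H(-1))*k = (17/2)*1963 = 33371/2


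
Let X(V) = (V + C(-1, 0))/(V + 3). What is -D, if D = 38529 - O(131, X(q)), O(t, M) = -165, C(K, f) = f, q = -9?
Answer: -38694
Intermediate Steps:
X(V) = V/(3 + V) (X(V) = (V + 0)/(V + 3) = V/(3 + V))
D = 38694 (D = 38529 - 1*(-165) = 38529 + 165 = 38694)
-D = -1*38694 = -38694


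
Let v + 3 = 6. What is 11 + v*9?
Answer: 38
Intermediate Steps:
v = 3 (v = -3 + 6 = 3)
11 + v*9 = 11 + 3*9 = 11 + 27 = 38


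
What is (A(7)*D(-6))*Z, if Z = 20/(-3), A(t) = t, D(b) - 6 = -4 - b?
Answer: -1120/3 ≈ -373.33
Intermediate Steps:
D(b) = 2 - b (D(b) = 6 + (-4 - b) = 2 - b)
Z = -20/3 (Z = 20*(-1/3) = -20/3 ≈ -6.6667)
(A(7)*D(-6))*Z = (7*(2 - 1*(-6)))*(-20/3) = (7*(2 + 6))*(-20/3) = (7*8)*(-20/3) = 56*(-20/3) = -1120/3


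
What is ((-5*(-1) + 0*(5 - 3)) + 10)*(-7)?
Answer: -105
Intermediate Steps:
((-5*(-1) + 0*(5 - 3)) + 10)*(-7) = ((5 + 0*2) + 10)*(-7) = ((5 + 0) + 10)*(-7) = (5 + 10)*(-7) = 15*(-7) = -105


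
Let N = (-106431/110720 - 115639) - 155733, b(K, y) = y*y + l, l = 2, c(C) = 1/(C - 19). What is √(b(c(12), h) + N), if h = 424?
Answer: I*√17544611812030/13840 ≈ 302.65*I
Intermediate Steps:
c(C) = 1/(-19 + C)
b(K, y) = 2 + y² (b(K, y) = y*y + 2 = y² + 2 = 2 + y²)
N = -30046414271/110720 (N = (-106431*1/110720 - 115639) - 155733 = (-106431/110720 - 115639) - 155733 = -12803656511/110720 - 155733 = -30046414271/110720 ≈ -2.7137e+5)
√(b(c(12), h) + N) = √((2 + 424²) - 30046414271/110720) = √((2 + 179776) - 30046414271/110720) = √(179778 - 30046414271/110720) = √(-10141394111/110720) = I*√17544611812030/13840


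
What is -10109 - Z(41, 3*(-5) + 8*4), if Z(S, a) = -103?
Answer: -10006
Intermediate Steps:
-10109 - Z(41, 3*(-5) + 8*4) = -10109 - 1*(-103) = -10109 + 103 = -10006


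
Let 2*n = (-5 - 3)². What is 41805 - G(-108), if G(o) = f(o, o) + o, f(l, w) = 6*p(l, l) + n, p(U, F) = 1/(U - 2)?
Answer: 2303458/55 ≈ 41881.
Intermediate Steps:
n = 32 (n = (-5 - 3)²/2 = (½)*(-8)² = (½)*64 = 32)
p(U, F) = 1/(-2 + U)
f(l, w) = 32 + 6/(-2 + l) (f(l, w) = 6/(-2 + l) + 32 = 32 + 6/(-2 + l))
G(o) = o + 2*(-29 + 16*o)/(-2 + o) (G(o) = 2*(-29 + 16*o)/(-2 + o) + o = o + 2*(-29 + 16*o)/(-2 + o))
41805 - G(-108) = 41805 - (6 + (-2 - 108)*(32 - 108))/(-2 - 108) = 41805 - (6 - 110*(-76))/(-110) = 41805 - (-1)*(6 + 8360)/110 = 41805 - (-1)*8366/110 = 41805 - 1*(-4183/55) = 41805 + 4183/55 = 2303458/55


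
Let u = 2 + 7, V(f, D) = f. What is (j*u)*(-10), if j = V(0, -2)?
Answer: 0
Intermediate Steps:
j = 0
u = 9
(j*u)*(-10) = (0*9)*(-10) = 0*(-10) = 0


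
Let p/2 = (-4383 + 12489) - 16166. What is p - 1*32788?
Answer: -48908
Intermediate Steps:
p = -16120 (p = 2*((-4383 + 12489) - 16166) = 2*(8106 - 16166) = 2*(-8060) = -16120)
p - 1*32788 = -16120 - 1*32788 = -16120 - 32788 = -48908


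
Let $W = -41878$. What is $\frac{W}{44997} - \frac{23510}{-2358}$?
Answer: $\frac{159855191}{17683821} \approx 9.0396$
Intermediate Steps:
$\frac{W}{44997} - \frac{23510}{-2358} = - \frac{41878}{44997} - \frac{23510}{-2358} = \left(-41878\right) \frac{1}{44997} - - \frac{11755}{1179} = - \frac{41878}{44997} + \frac{11755}{1179} = \frac{159855191}{17683821}$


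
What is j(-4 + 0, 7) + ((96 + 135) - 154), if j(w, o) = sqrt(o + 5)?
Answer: 77 + 2*sqrt(3) ≈ 80.464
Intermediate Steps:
j(w, o) = sqrt(5 + o)
j(-4 + 0, 7) + ((96 + 135) - 154) = sqrt(5 + 7) + ((96 + 135) - 154) = sqrt(12) + (231 - 154) = 2*sqrt(3) + 77 = 77 + 2*sqrt(3)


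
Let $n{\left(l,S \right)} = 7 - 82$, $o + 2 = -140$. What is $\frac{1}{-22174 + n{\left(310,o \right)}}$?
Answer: $- \frac{1}{22249} \approx -4.4946 \cdot 10^{-5}$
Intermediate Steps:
$o = -142$ ($o = -2 - 140 = -142$)
$n{\left(l,S \right)} = -75$ ($n{\left(l,S \right)} = 7 - 82 = -75$)
$\frac{1}{-22174 + n{\left(310,o \right)}} = \frac{1}{-22174 - 75} = \frac{1}{-22249} = - \frac{1}{22249}$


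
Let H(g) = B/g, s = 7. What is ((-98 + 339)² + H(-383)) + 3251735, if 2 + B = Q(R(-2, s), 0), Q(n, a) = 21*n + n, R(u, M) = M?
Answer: 1267659376/383 ≈ 3.3098e+6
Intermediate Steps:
Q(n, a) = 22*n
B = 152 (B = -2 + 22*7 = -2 + 154 = 152)
H(g) = 152/g
((-98 + 339)² + H(-383)) + 3251735 = ((-98 + 339)² + 152/(-383)) + 3251735 = (241² + 152*(-1/383)) + 3251735 = (58081 - 152/383) + 3251735 = 22244871/383 + 3251735 = 1267659376/383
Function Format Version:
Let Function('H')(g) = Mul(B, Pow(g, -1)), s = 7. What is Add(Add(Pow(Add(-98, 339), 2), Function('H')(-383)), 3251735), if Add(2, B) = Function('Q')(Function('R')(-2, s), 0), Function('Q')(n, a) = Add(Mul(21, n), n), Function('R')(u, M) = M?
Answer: Rational(1267659376, 383) ≈ 3.3098e+6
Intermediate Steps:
Function('Q')(n, a) = Mul(22, n)
B = 152 (B = Add(-2, Mul(22, 7)) = Add(-2, 154) = 152)
Function('H')(g) = Mul(152, Pow(g, -1))
Add(Add(Pow(Add(-98, 339), 2), Function('H')(-383)), 3251735) = Add(Add(Pow(Add(-98, 339), 2), Mul(152, Pow(-383, -1))), 3251735) = Add(Add(Pow(241, 2), Mul(152, Rational(-1, 383))), 3251735) = Add(Add(58081, Rational(-152, 383)), 3251735) = Add(Rational(22244871, 383), 3251735) = Rational(1267659376, 383)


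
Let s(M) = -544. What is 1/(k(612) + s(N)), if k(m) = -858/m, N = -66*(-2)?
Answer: -102/55631 ≈ -0.0018335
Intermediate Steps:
N = 132
1/(k(612) + s(N)) = 1/(-858/612 - 544) = 1/(-858*1/612 - 544) = 1/(-143/102 - 544) = 1/(-55631/102) = -102/55631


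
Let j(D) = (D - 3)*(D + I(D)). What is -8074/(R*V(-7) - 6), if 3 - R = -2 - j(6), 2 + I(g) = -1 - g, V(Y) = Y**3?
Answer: -4037/683 ≈ -5.9107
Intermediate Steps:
I(g) = -3 - g (I(g) = -2 + (-1 - g) = -3 - g)
j(D) = 9 - 3*D (j(D) = (D - 3)*(D + (-3 - D)) = (-3 + D)*(-3) = 9 - 3*D)
R = -4 (R = 3 - (-2 - (9 - 3*6)) = 3 - (-2 - (9 - 18)) = 3 - (-2 - 1*(-9)) = 3 - (-2 + 9) = 3 - 1*7 = 3 - 7 = -4)
-8074/(R*V(-7) - 6) = -8074/(-4*(-7)**3 - 6) = -8074/(-4*(-343) - 6) = -8074/(1372 - 6) = -8074/1366 = -8074*1/1366 = -4037/683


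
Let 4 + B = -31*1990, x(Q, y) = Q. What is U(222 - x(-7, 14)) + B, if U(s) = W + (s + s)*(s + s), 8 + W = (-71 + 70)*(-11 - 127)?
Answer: 148200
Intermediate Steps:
W = 130 (W = -8 + (-71 + 70)*(-11 - 127) = -8 - 1*(-138) = -8 + 138 = 130)
U(s) = 130 + 4*s² (U(s) = 130 + (s + s)*(s + s) = 130 + (2*s)*(2*s) = 130 + 4*s²)
B = -61694 (B = -4 - 31*1990 = -4 - 61690 = -61694)
U(222 - x(-7, 14)) + B = (130 + 4*(222 - 1*(-7))²) - 61694 = (130 + 4*(222 + 7)²) - 61694 = (130 + 4*229²) - 61694 = (130 + 4*52441) - 61694 = (130 + 209764) - 61694 = 209894 - 61694 = 148200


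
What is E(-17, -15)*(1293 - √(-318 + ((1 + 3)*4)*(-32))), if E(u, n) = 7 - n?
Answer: 28446 - 22*I*√830 ≈ 28446.0 - 633.81*I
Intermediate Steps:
E(-17, -15)*(1293 - √(-318 + ((1 + 3)*4)*(-32))) = (7 - 1*(-15))*(1293 - √(-318 + ((1 + 3)*4)*(-32))) = (7 + 15)*(1293 - √(-318 + (4*4)*(-32))) = 22*(1293 - √(-318 + 16*(-32))) = 22*(1293 - √(-318 - 512)) = 22*(1293 - √(-830)) = 22*(1293 - I*√830) = 28446 - 22*I*√830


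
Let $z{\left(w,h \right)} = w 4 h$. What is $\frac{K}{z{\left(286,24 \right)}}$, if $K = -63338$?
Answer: $- \frac{2879}{1248} \approx -2.3069$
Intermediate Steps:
$z{\left(w,h \right)} = 4 h w$ ($z{\left(w,h \right)} = 4 w h = 4 h w$)
$\frac{K}{z{\left(286,24 \right)}} = - \frac{63338}{4 \cdot 24 \cdot 286} = - \frac{63338}{27456} = \left(-63338\right) \frac{1}{27456} = - \frac{2879}{1248}$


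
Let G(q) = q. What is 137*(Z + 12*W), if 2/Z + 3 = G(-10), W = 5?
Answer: 106586/13 ≈ 8198.9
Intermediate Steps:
Z = -2/13 (Z = 2/(-3 - 10) = 2/(-13) = 2*(-1/13) = -2/13 ≈ -0.15385)
137*(Z + 12*W) = 137*(-2/13 + 12*5) = 137*(-2/13 + 60) = 137*(778/13) = 106586/13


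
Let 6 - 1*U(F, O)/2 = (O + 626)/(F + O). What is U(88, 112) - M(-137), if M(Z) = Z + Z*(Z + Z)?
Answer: -1869819/50 ≈ -37396.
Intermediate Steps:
U(F, O) = 12 - 2*(626 + O)/(F + O) (U(F, O) = 12 - 2*(O + 626)/(F + O) = 12 - 2*(626 + O)/(F + O))
M(Z) = Z + 2*Z**2 (M(Z) = Z + Z*(2*Z) = Z + 2*Z**2)
U(88, 112) - M(-137) = 2*(-626 + 5*112 + 6*88)/(88 + 112) - (-137)*(1 + 2*(-137)) = 2*(-626 + 560 + 528)/200 - (-137)*(1 - 274) = 2*(1/200)*462 - (-137)*(-273) = 231/50 - 1*37401 = 231/50 - 37401 = -1869819/50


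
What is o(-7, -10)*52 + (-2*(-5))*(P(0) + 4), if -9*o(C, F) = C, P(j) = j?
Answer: 724/9 ≈ 80.444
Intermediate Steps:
o(C, F) = -C/9
o(-7, -10)*52 + (-2*(-5))*(P(0) + 4) = -1/9*(-7)*52 + (-2*(-5))*(0 + 4) = (7/9)*52 + 10*4 = 364/9 + 40 = 724/9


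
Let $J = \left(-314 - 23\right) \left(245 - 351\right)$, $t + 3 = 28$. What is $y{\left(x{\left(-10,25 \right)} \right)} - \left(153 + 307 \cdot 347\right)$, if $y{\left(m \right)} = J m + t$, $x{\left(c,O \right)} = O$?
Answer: $786393$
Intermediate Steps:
$t = 25$ ($t = -3 + 28 = 25$)
$J = 35722$ ($J = \left(-337\right) \left(-106\right) = 35722$)
$y{\left(m \right)} = 25 + 35722 m$ ($y{\left(m \right)} = 35722 m + 25 = 25 + 35722 m$)
$y{\left(x{\left(-10,25 \right)} \right)} - \left(153 + 307 \cdot 347\right) = \left(25 + 35722 \cdot 25\right) - \left(153 + 307 \cdot 347\right) = \left(25 + 893050\right) - \left(153 + 106529\right) = 893075 - 106682 = 786393$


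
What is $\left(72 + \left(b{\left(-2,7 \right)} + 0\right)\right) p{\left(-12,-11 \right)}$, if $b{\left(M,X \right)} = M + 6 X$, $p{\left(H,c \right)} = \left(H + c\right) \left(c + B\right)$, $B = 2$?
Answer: $23184$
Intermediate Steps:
$p{\left(H,c \right)} = \left(2 + c\right) \left(H + c\right)$ ($p{\left(H,c \right)} = \left(H + c\right) \left(c + 2\right) = \left(H + c\right) \left(2 + c\right) = \left(2 + c\right) \left(H + c\right)$)
$\left(72 + \left(b{\left(-2,7 \right)} + 0\right)\right) p{\left(-12,-11 \right)} = \left(72 + \left(\left(-2 + 6 \cdot 7\right) + 0\right)\right) \left(\left(-11\right)^{2} + 2 \left(-12\right) + 2 \left(-11\right) - -132\right) = \left(72 + \left(\left(-2 + 42\right) + 0\right)\right) \left(121 - 24 - 22 + 132\right) = \left(72 + \left(40 + 0\right)\right) 207 = \left(72 + 40\right) 207 = 112 \cdot 207 = 23184$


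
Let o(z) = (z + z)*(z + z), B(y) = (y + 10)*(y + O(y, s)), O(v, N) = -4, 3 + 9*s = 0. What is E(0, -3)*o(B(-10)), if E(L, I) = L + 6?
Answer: 0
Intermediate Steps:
E(L, I) = 6 + L
s = -1/3 (s = -1/3 + (1/9)*0 = -1/3 + 0 = -1/3 ≈ -0.33333)
B(y) = (-4 + y)*(10 + y) (B(y) = (y + 10)*(y - 4) = (10 + y)*(-4 + y) = (-4 + y)*(10 + y))
o(z) = 4*z**2 (o(z) = (2*z)*(2*z) = 4*z**2)
E(0, -3)*o(B(-10)) = (6 + 0)*(4*(-40 + (-10)**2 + 6*(-10))**2) = 6*(4*(-40 + 100 - 60)**2) = 6*(4*0**2) = 6*(4*0) = 6*0 = 0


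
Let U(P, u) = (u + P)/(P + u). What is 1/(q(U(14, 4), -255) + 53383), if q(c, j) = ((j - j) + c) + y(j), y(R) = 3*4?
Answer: 1/53396 ≈ 1.8728e-5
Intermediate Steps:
y(R) = 12
U(P, u) = 1 (U(P, u) = (P + u)/(P + u) = 1)
q(c, j) = 12 + c (q(c, j) = ((j - j) + c) + 12 = (0 + c) + 12 = c + 12 = 12 + c)
1/(q(U(14, 4), -255) + 53383) = 1/((12 + 1) + 53383) = 1/(13 + 53383) = 1/53396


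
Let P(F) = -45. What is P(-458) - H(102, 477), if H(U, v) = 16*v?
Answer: -7677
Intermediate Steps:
P(-458) - H(102, 477) = -45 - 16*477 = -45 - 1*7632 = -45 - 7632 = -7677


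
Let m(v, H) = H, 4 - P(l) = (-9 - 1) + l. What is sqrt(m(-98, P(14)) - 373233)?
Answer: 7*I*sqrt(7617) ≈ 610.93*I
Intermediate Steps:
P(l) = 14 - l (P(l) = 4 - ((-9 - 1) + l) = 4 - (-10 + l) = 4 + (10 - l) = 14 - l)
sqrt(m(-98, P(14)) - 373233) = sqrt((14 - 1*14) - 373233) = sqrt((14 - 14) - 373233) = sqrt(0 - 373233) = sqrt(-373233) = 7*I*sqrt(7617)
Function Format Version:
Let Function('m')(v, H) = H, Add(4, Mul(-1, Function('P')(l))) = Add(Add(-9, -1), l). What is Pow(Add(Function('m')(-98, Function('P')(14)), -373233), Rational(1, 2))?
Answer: Mul(7, I, Pow(7617, Rational(1, 2))) ≈ Mul(610.93, I)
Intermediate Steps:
Function('P')(l) = Add(14, Mul(-1, l)) (Function('P')(l) = Add(4, Mul(-1, Add(Add(-9, -1), l))) = Add(4, Mul(-1, Add(-10, l))) = Add(4, Add(10, Mul(-1, l))) = Add(14, Mul(-1, l)))
Pow(Add(Function('m')(-98, Function('P')(14)), -373233), Rational(1, 2)) = Pow(Add(Add(14, Mul(-1, 14)), -373233), Rational(1, 2)) = Pow(Add(Add(14, -14), -373233), Rational(1, 2)) = Pow(Add(0, -373233), Rational(1, 2)) = Pow(-373233, Rational(1, 2)) = Mul(7, I, Pow(7617, Rational(1, 2)))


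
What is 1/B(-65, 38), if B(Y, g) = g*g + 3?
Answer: 1/1447 ≈ 0.00069109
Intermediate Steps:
B(Y, g) = 3 + g² (B(Y, g) = g² + 3 = 3 + g²)
1/B(-65, 38) = 1/(3 + 38²) = 1/(3 + 1444) = 1/1447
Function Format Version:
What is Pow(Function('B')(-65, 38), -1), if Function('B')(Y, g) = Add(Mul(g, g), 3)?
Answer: Rational(1, 1447) ≈ 0.00069109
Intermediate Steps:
Function('B')(Y, g) = Add(3, Pow(g, 2)) (Function('B')(Y, g) = Add(Pow(g, 2), 3) = Add(3, Pow(g, 2)))
Pow(Function('B')(-65, 38), -1) = Pow(Add(3, Pow(38, 2)), -1) = Pow(Add(3, 1444), -1) = Pow(1447, -1) = Rational(1, 1447)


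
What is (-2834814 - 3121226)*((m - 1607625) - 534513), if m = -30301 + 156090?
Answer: 12009455297960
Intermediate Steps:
m = 125789
(-2834814 - 3121226)*((m - 1607625) - 534513) = (-2834814 - 3121226)*((125789 - 1607625) - 534513) = -5956040*(-1481836 - 534513) = -5956040*(-2016349) = 12009455297960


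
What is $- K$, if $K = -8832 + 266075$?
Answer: $-257243$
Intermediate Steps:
$K = 257243$
$- K = \left(-1\right) 257243 = -257243$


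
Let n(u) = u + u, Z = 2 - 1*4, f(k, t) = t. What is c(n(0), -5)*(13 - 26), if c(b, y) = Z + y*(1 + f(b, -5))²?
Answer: 1066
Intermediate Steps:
Z = -2 (Z = 2 - 4 = -2)
n(u) = 2*u
c(b, y) = -2 + 16*y (c(b, y) = -2 + y*(1 - 5)² = -2 + y*(-4)² = -2 + y*16 = -2 + 16*y)
c(n(0), -5)*(13 - 26) = (-2 + 16*(-5))*(13 - 26) = (-2 - 80)*(-13) = -82*(-13) = 1066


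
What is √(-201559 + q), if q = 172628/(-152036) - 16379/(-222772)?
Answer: 5*I*√1194299382732105109233/384879134 ≈ 448.95*I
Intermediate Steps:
q = -817420163/769758268 (q = 172628*(-1/152036) - 16379*(-1/222772) = -43157/38009 + 1489/20252 = -817420163/769758268 ≈ -1.0619)
√(-201559 + q) = √(-201559 - 817420163/769758268) = √(-155152524159975/769758268) = 5*I*√1194299382732105109233/384879134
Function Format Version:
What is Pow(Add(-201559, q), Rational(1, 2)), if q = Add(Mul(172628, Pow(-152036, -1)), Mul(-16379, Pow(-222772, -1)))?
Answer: Mul(Rational(5, 384879134), I, Pow(1194299382732105109233, Rational(1, 2))) ≈ Mul(448.95, I)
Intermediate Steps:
q = Rational(-817420163, 769758268) (q = Add(Mul(172628, Rational(-1, 152036)), Mul(-16379, Rational(-1, 222772))) = Add(Rational(-43157, 38009), Rational(1489, 20252)) = Rational(-817420163, 769758268) ≈ -1.0619)
Pow(Add(-201559, q), Rational(1, 2)) = Pow(Add(-201559, Rational(-817420163, 769758268)), Rational(1, 2)) = Pow(Rational(-155152524159975, 769758268), Rational(1, 2)) = Mul(Rational(5, 384879134), I, Pow(1194299382732105109233, Rational(1, 2)))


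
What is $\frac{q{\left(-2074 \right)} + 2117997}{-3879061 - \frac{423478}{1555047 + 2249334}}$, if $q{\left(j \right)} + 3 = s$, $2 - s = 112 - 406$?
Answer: $- \frac{8058782228490}{14757426389719} \approx -0.54608$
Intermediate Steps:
$s = 296$ ($s = 2 - \left(112 - 406\right) = 2 - -294 = 2 + 294 = 296$)
$q{\left(j \right)} = 293$ ($q{\left(j \right)} = -3 + 296 = 293$)
$\frac{q{\left(-2074 \right)} + 2117997}{-3879061 - \frac{423478}{1555047 + 2249334}} = \frac{293 + 2117997}{-3879061 - \frac{423478}{1555047 + 2249334}} = \frac{2118290}{-3879061 - \frac{423478}{3804381}} = \frac{2118290}{- \frac{14757426389719}{3804381}} = 2118290 \left(- \frac{3804381}{14757426389719}\right) = - \frac{8058782228490}{14757426389719}$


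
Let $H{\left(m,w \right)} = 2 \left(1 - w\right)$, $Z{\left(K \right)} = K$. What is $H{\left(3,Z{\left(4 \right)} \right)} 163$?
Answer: $-978$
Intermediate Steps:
$H{\left(m,w \right)} = 2 - 2 w$
$H{\left(3,Z{\left(4 \right)} \right)} 163 = \left(2 - 8\right) 163 = \left(-6\right) 163 = -978$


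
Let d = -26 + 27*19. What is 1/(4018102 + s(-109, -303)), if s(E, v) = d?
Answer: 1/4018589 ≈ 2.4884e-7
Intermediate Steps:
d = 487 (d = -26 + 513 = 487)
s(E, v) = 487
1/(4018102 + s(-109, -303)) = 1/(4018102 + 487) = 1/4018589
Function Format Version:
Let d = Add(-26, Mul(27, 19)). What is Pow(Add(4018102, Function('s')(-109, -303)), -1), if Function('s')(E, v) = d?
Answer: Rational(1, 4018589) ≈ 2.4884e-7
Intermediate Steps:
d = 487 (d = Add(-26, 513) = 487)
Function('s')(E, v) = 487
Pow(Add(4018102, Function('s')(-109, -303)), -1) = Pow(Add(4018102, 487), -1) = Pow(4018589, -1) = Rational(1, 4018589)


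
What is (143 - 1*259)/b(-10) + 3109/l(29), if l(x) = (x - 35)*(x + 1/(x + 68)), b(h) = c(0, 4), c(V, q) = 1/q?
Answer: -8135749/16884 ≈ -481.86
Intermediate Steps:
b(h) = ¼ (b(h) = 1/4 = ¼)
l(x) = (-35 + x)*(x + 1/(68 + x))
(143 - 1*259)/b(-10) + 3109/l(29) = (143 - 1*259)/(¼) + 3109/(((-35 + 29³ - 2379*29 + 33*29²)/(68 + 29))) = (143 - 259)*4 + 3109/(((-35 + 24389 - 68991 + 33*841)/97)) = -116*4 + 3109/(((-35 + 24389 - 68991 + 27753)/97)) = -464 + 3109/(((1/97)*(-16884))) = -464 + 3109/(-16884/97) = -464 + 3109*(-97/16884) = -464 - 301573/16884 = -8135749/16884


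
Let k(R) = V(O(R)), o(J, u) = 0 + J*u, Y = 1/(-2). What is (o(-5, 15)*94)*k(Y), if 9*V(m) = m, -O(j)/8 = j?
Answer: -9400/3 ≈ -3133.3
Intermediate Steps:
Y = -½ ≈ -0.50000
O(j) = -8*j
V(m) = m/9
o(J, u) = J*u
k(R) = -8*R/9 (k(R) = (-8*R)/9 = -8*R/9)
(o(-5, 15)*94)*k(Y) = (-5*15*94)*(-8/9*(-½)) = -75*94*(4/9) = -7050*4/9 = -9400/3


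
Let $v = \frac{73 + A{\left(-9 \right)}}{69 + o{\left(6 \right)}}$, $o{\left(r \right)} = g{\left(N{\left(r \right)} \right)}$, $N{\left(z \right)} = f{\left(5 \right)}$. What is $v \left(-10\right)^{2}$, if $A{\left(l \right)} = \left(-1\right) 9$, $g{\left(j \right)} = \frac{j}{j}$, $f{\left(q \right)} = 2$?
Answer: $\frac{640}{7} \approx 91.429$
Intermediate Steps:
$N{\left(z \right)} = 2$
$g{\left(j \right)} = 1$
$o{\left(r \right)} = 1$
$A{\left(l \right)} = -9$
$v = \frac{32}{35}$ ($v = \frac{73 - 9}{69 + 1} = \frac{64}{70} = 64 \cdot \frac{1}{70} = \frac{32}{35} \approx 0.91429$)
$v \left(-10\right)^{2} = \frac{32 \left(-10\right)^{2}}{35} = \frac{32}{35} \cdot 100 = \frac{640}{7}$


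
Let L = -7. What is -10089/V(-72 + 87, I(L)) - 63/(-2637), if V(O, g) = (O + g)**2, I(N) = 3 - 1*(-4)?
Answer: -2952689/141812 ≈ -20.821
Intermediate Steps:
I(N) = 7 (I(N) = 3 + 4 = 7)
-10089/V(-72 + 87, I(L)) - 63/(-2637) = -10089/((-72 + 87) + 7)**2 - 63/(-2637) = -10089/(15 + 7)**2 - 63*(-1/2637) = -10089/(22**2) + 7/293 = -10089/484 + 7/293 = -2952689/141812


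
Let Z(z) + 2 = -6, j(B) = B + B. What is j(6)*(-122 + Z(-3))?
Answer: -1560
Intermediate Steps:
j(B) = 2*B
Z(z) = -8 (Z(z) = -2 - 6 = -8)
j(6)*(-122 + Z(-3)) = (2*6)*(-122 - 8) = 12*(-130) = -1560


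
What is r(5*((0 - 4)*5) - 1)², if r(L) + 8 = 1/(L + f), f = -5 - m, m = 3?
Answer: 762129/11881 ≈ 64.147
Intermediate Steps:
f = -8 (f = -5 - 1*3 = -5 - 3 = -8)
r(L) = -8 + 1/(-8 + L) (r(L) = -8 + 1/(L - 8) = -8 + 1/(-8 + L))
r(5*((0 - 4)*5) - 1)² = ((65 - 8*(5*((0 - 4)*5) - 1))/(-8 + (5*((0 - 4)*5) - 1)))² = ((65 - 8*(5*(-4*5) - 1))/(-8 + (5*(-4*5) - 1)))² = ((65 - 8*(5*(-20) - 1))/(-8 + (5*(-20) - 1)))² = ((65 - 8*(-100 - 1))/(-8 + (-100 - 1)))² = ((65 - 8*(-101))/(-8 - 101))² = ((65 + 808)/(-109))² = (-1/109*873)² = (-873/109)² = 762129/11881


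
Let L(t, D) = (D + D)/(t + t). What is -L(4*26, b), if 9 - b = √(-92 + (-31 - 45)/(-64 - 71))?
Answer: -9/104 + I*√46290/2340 ≈ -0.086538 + 0.091945*I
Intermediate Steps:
b = 9 - 2*I*√46290/45 (b = 9 - √(-92 + (-31 - 45)/(-64 - 71)) = 9 - √(-92 - 76/(-135)) = 9 - √(-92 - 76*(-1/135)) = 9 - √(-92 + 76/135) = 9 - √(-12344/135) = 9 - 2*I*√46290/45 ≈ 9.0 - 9.5623*I)
L(t, D) = D/t (L(t, D) = (2*D)/((2*t)) = (2*D)*(1/(2*t)) = D/t)
-L(4*26, b) = -(9 - 2*I*√46290/45)/(4*26) = -(9 - 2*I*√46290/45)/104 = -(9/104 - I*√46290/2340) = -9/104 + I*√46290/2340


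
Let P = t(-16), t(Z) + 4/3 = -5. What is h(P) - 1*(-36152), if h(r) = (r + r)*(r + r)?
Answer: 326812/9 ≈ 36312.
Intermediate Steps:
t(Z) = -19/3 (t(Z) = -4/3 - 5 = -19/3)
P = -19/3 ≈ -6.3333
h(r) = 4*r² (h(r) = (2*r)*(2*r) = 4*r²)
h(P) - 1*(-36152) = 4*(-19/3)² - 1*(-36152) = 4*(361/9) + 36152 = 1444/9 + 36152 = 326812/9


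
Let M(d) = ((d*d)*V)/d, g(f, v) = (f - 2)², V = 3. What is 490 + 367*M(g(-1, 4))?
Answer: 10399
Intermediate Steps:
g(f, v) = (-2 + f)²
M(d) = 3*d (M(d) = ((d*d)*3)/d = (d²*3)/d = (3*d²)/d = 3*d)
490 + 367*M(g(-1, 4)) = 490 + 367*(3*(-2 - 1)²) = 490 + 367*(3*(-3)²) = 490 + 367*(3*9) = 490 + 367*27 = 490 + 9909 = 10399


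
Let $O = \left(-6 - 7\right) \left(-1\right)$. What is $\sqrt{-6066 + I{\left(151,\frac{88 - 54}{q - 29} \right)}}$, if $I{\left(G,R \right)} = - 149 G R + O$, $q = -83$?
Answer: $\frac{3 \sqrt{67690}}{28} \approx 27.876$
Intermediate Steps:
$O = 13$ ($O = \left(-13\right) \left(-1\right) = 13$)
$I{\left(G,R \right)} = 13 - 149 G R$ ($I{\left(G,R \right)} = - 149 G R + 13 = 13 - 149 G R$)
$\sqrt{-6066 + I{\left(151,\frac{88 - 54}{q - 29} \right)}} = \sqrt{-6066 - \left(-13 + 22499 \frac{88 - 54}{-83 - 29}\right)} = \sqrt{-6066 - \left(-13 + 22499 \frac{34}{-112}\right)} = \sqrt{-6066 - \left(-13 + 22499 \cdot 34 \left(- \frac{1}{112}\right)\right)} = \sqrt{-6066 - \left(-13 + 22499 \left(- \frac{17}{56}\right)\right)} = \sqrt{-6066 + \left(13 + \frac{382483}{56}\right)} = \sqrt{-6066 + \frac{383211}{56}} = \sqrt{\frac{43515}{56}} = \frac{3 \sqrt{67690}}{28}$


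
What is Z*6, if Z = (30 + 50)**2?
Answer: 38400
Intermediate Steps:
Z = 6400 (Z = 80**2 = 6400)
Z*6 = 6400*6 = 38400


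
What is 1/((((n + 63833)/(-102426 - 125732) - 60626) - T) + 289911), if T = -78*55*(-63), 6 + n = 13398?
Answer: -228158/9351132855 ≈ -2.4399e-5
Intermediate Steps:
n = 13392 (n = -6 + 13398 = 13392)
T = 270270 (T = -4290*(-63) = 270270)
1/((((n + 63833)/(-102426 - 125732) - 60626) - T) + 289911) = 1/((((13392 + 63833)/(-102426 - 125732) - 60626) - 1*270270) + 289911) = 1/(((77225/(-228158) - 60626) - 270270) + 289911) = 1/(((77225*(-1/228158) - 60626) - 270270) + 289911) = 1/(((-77225/228158 - 60626) - 270270) + 289911) = 1/((-13832384133/228158 - 270270) + 289911) = 1/(-75496646793/228158 + 289911) = 1/(-9351132855/228158) = -228158/9351132855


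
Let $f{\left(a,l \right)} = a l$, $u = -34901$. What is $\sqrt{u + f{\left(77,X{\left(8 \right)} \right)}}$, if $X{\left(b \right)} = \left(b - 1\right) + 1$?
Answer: $i \sqrt{34285} \approx 185.16 i$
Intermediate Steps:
$X{\left(b \right)} = b$ ($X{\left(b \right)} = \left(-1 + b\right) + 1 = b$)
$\sqrt{u + f{\left(77,X{\left(8 \right)} \right)}} = \sqrt{-34901 + 77 \cdot 8} = \sqrt{-34901 + 616} = \sqrt{-34285} = i \sqrt{34285}$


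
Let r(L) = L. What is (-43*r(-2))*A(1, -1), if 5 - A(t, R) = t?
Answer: 344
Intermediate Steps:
A(t, R) = 5 - t
(-43*r(-2))*A(1, -1) = (-43*(-2))*(5 - 1*1) = 86*(5 - 1) = 86*4 = 344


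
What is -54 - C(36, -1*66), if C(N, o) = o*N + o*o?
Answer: -2034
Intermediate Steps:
C(N, o) = o² + N*o (C(N, o) = N*o + o² = o² + N*o)
-54 - C(36, -1*66) = -54 - (-1*66)*(36 - 1*66) = -54 - (-66)*(36 - 66) = -54 - (-66)*(-30) = -54 - 1*1980 = -54 - 1980 = -2034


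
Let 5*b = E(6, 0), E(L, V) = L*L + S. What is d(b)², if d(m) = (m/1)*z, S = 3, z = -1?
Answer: 1521/25 ≈ 60.840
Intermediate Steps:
E(L, V) = 3 + L² (E(L, V) = L*L + 3 = L² + 3 = 3 + L²)
b = 39/5 (b = (3 + 6²)/5 = (3 + 36)/5 = (⅕)*39 = 39/5 ≈ 7.8000)
d(m) = -m (d(m) = (m/1)*(-1) = (m*1)*(-1) = m*(-1) = -m)
d(b)² = (-1*39/5)² = (-39/5)² = 1521/25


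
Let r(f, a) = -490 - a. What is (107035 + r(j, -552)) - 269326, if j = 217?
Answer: -162229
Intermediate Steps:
(107035 + r(j, -552)) - 269326 = (107035 + (-490 - 1*(-552))) - 269326 = (107035 + (-490 + 552)) - 269326 = (107035 + 62) - 269326 = 107097 - 269326 = -162229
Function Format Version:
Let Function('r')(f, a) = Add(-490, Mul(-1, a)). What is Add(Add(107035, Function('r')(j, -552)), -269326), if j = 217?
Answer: -162229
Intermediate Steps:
Add(Add(107035, Function('r')(j, -552)), -269326) = Add(Add(107035, Add(-490, Mul(-1, -552))), -269326) = Add(Add(107035, Add(-490, 552)), -269326) = Add(Add(107035, 62), -269326) = Add(107097, -269326) = -162229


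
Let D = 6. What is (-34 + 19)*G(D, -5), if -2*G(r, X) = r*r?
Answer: 270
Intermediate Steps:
G(r, X) = -r**2/2 (G(r, X) = -r*r/2 = -r**2/2)
(-34 + 19)*G(D, -5) = (-34 + 19)*(-1/2*6**2) = -(-15)*36/2 = -15*(-18) = 270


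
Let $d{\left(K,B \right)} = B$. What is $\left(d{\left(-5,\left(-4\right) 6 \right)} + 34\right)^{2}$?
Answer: $100$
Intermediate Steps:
$\left(d{\left(-5,\left(-4\right) 6 \right)} + 34\right)^{2} = \left(\left(-4\right) 6 + 34\right)^{2} = \left(-24 + 34\right)^{2} = 10^{2} = 100$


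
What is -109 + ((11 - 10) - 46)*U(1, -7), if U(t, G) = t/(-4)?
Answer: -391/4 ≈ -97.750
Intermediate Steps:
U(t, G) = -t/4
-109 + ((11 - 10) - 46)*U(1, -7) = -109 + ((11 - 10) - 46)*(-¼*1) = -109 + (1 - 46)*(-¼) = -109 - 45*(-¼) = -109 + 45/4 = -391/4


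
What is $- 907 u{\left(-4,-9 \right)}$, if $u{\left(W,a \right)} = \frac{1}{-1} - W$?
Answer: $-2721$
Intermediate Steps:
$u{\left(W,a \right)} = -1 - W$
$- 907 u{\left(-4,-9 \right)} = - 907 \left(-1 - -4\right) = - 907 \left(-1 + 4\right) = \left(-907\right) 3 = -2721$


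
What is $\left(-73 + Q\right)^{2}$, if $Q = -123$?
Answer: $38416$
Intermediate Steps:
$\left(-73 + Q\right)^{2} = \left(-73 - 123\right)^{2} = \left(-196\right)^{2} = 38416$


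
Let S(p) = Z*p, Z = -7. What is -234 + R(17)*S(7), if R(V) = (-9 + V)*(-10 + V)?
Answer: -2978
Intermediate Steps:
R(V) = (-10 + V)*(-9 + V)
S(p) = -7*p
-234 + R(17)*S(7) = -234 + (90 + 17**2 - 19*17)*(-7*7) = -234 + (90 + 289 - 323)*(-49) = -234 + 56*(-49) = -234 - 2744 = -2978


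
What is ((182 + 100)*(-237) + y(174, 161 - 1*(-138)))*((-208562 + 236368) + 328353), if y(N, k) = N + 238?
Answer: -23656793098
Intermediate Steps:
y(N, k) = 238 + N
((182 + 100)*(-237) + y(174, 161 - 1*(-138)))*((-208562 + 236368) + 328353) = ((182 + 100)*(-237) + (238 + 174))*((-208562 + 236368) + 328353) = (282*(-237) + 412)*(27806 + 328353) = (-66834 + 412)*356159 = -66422*356159 = -23656793098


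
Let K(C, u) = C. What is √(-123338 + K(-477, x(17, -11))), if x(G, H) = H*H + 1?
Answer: I*√123815 ≈ 351.87*I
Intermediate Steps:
x(G, H) = 1 + H² (x(G, H) = H² + 1 = 1 + H²)
√(-123338 + K(-477, x(17, -11))) = √(-123338 - 477) = √(-123815) = I*√123815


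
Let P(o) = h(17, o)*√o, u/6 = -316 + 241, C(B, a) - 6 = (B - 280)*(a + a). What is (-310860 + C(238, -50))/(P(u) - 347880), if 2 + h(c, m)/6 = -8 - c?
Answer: 296329982/336200845 - 4139829*I*√2/672401690 ≈ 0.88141 - 0.008707*I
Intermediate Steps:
h(c, m) = -60 - 6*c (h(c, m) = -12 + 6*(-8 - c) = -12 + (-48 - 6*c) = -60 - 6*c)
C(B, a) = 6 + 2*a*(-280 + B) (C(B, a) = 6 + (B - 280)*(a + a) = 6 + (-280 + B)*(2*a) = 6 + 2*a*(-280 + B))
u = -450 (u = 6*(-316 + 241) = 6*(-75) = -450)
P(o) = -162*√o (P(o) = (-60 - 6*17)*√o = (-60 - 102)*√o = -162*√o)
(-310860 + C(238, -50))/(P(u) - 347880) = (-310860 + (6 - 560*(-50) + 2*238*(-50)))/(-2430*I*√2 - 347880) = (-310860 + (6 + 28000 - 23800))/(-2430*I*√2 - 347880) = (-310860 + 4206)/(-2430*I*√2 - 347880) = -306654/(-347880 - 2430*I*√2)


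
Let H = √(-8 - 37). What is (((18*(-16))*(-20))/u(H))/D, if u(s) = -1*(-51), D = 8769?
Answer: 640/49691 ≈ 0.012880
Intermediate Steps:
H = 3*I*√5 (H = √(-45) = 3*I*√5 ≈ 6.7082*I)
u(s) = 51
(((18*(-16))*(-20))/u(H))/D = (((18*(-16))*(-20))/51)/8769 = (-288*(-20)*(1/51))*(1/8769) = (5760*(1/51))*(1/8769) = (1920/17)*(1/8769) = 640/49691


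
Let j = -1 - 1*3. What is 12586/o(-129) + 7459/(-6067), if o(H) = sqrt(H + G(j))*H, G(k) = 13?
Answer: -7459/6067 + 217*I*sqrt(29)/129 ≈ -1.2294 + 9.0588*I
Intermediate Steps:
j = -4 (j = -1 - 3 = -4)
o(H) = H*sqrt(13 + H) (o(H) = sqrt(H + 13)*H = sqrt(13 + H)*H = H*sqrt(13 + H))
12586/o(-129) + 7459/(-6067) = 12586/((-129*sqrt(13 - 129))) + 7459/(-6067) = 12586/((-258*I*sqrt(29))) + 7459*(-1/6067) = 12586/((-258*I*sqrt(29))) - 7459/6067 = 12586*(I*sqrt(29)/7482) - 7459/6067 = 217*I*sqrt(29)/129 - 7459/6067 = -7459/6067 + 217*I*sqrt(29)/129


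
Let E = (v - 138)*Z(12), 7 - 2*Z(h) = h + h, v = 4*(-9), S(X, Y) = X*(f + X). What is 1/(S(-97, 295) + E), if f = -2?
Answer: 1/11082 ≈ 9.0236e-5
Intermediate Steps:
S(X, Y) = X*(-2 + X)
v = -36
Z(h) = 7/2 - h (Z(h) = 7/2 - (h + h)/2 = 7/2 - h)
E = 1479 (E = (-36 - 138)*(7/2 - 1*12) = -174*(7/2 - 12) = -174*(-17/2) = 1479)
1/(S(-97, 295) + E) = 1/(-97*(-2 - 97) + 1479) = 1/(-97*(-99) + 1479) = 1/(9603 + 1479) = 1/11082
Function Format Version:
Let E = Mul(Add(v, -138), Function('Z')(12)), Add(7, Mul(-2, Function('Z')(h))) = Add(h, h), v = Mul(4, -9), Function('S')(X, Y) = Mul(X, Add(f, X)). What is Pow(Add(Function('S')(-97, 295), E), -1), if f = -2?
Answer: Rational(1, 11082) ≈ 9.0236e-5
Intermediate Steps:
Function('S')(X, Y) = Mul(X, Add(-2, X))
v = -36
Function('Z')(h) = Add(Rational(7, 2), Mul(-1, h)) (Function('Z')(h) = Add(Rational(7, 2), Mul(Rational(-1, 2), Add(h, h))) = Add(Rational(7, 2), Mul(Rational(-1, 2), Mul(2, h))) = Add(Rational(7, 2), Mul(-1, h)))
E = 1479 (E = Mul(Add(-36, -138), Add(Rational(7, 2), Mul(-1, 12))) = Mul(-174, Add(Rational(7, 2), -12)) = Mul(-174, Rational(-17, 2)) = 1479)
Pow(Add(Function('S')(-97, 295), E), -1) = Pow(Add(Mul(-97, Add(-2, -97)), 1479), -1) = Pow(Add(Mul(-97, -99), 1479), -1) = Pow(Add(9603, 1479), -1) = Pow(11082, -1) = Rational(1, 11082)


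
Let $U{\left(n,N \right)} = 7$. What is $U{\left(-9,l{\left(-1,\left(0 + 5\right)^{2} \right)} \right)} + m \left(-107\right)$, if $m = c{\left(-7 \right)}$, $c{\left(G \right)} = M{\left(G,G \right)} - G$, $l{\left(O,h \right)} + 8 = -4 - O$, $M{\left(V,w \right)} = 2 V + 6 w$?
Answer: $5250$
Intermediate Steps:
$l{\left(O,h \right)} = -12 - O$ ($l{\left(O,h \right)} = -8 - \left(4 + O\right) = -12 - O$)
$c{\left(G \right)} = 7 G$ ($c{\left(G \right)} = \left(2 G + 6 G\right) - G = 8 G - G = 7 G$)
$m = -49$ ($m = 7 \left(-7\right) = -49$)
$U{\left(-9,l{\left(-1,\left(0 + 5\right)^{2} \right)} \right)} + m \left(-107\right) = 7 - -5243 = 7 + 5243 = 5250$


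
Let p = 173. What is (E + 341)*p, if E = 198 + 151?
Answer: 119370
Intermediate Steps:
E = 349
(E + 341)*p = (349 + 341)*173 = 690*173 = 119370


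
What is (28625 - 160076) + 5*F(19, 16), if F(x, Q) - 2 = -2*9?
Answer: -131531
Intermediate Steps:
F(x, Q) = -16 (F(x, Q) = 2 - 2*9 = 2 - 18 = -16)
(28625 - 160076) + 5*F(19, 16) = (28625 - 160076) + 5*(-16) = -131451 - 80 = -131531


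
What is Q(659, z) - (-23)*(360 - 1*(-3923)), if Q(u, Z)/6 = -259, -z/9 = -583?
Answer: 96955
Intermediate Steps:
z = 5247 (z = -9*(-583) = 5247)
Q(u, Z) = -1554 (Q(u, Z) = 6*(-259) = -1554)
Q(659, z) - (-23)*(360 - 1*(-3923)) = -1554 - (-23)*(360 - 1*(-3923)) = -1554 - (-23)*(360 + 3923) = -1554 - (-23)*4283 = -1554 - 1*(-98509) = -1554 + 98509 = 96955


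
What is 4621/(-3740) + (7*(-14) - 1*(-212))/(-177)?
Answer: -414759/220660 ≈ -1.8796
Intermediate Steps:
4621/(-3740) + (7*(-14) - 1*(-212))/(-177) = 4621*(-1/3740) + (-98 + 212)*(-1/177) = -4621/3740 + 114*(-1/177) = -4621/3740 - 38/59 = -414759/220660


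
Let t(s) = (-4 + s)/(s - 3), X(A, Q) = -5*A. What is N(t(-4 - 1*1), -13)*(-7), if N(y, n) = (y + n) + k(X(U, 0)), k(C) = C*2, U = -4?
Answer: -1575/8 ≈ -196.88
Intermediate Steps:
k(C) = 2*C
t(s) = (-4 + s)/(-3 + s)
N(y, n) = 40 + n + y (N(y, n) = (y + n) + 2*(-5*(-4)) = (n + y) + 2*20 = (n + y) + 40 = 40 + n + y)
N(t(-4 - 1*1), -13)*(-7) = (40 - 13 + (-4 + (-4 - 1*1))/(-3 + (-4 - 1*1)))*(-7) = (40 - 13 + (-4 + (-4 - 1))/(-3 + (-4 - 1)))*(-7) = (40 - 13 + (-4 - 5)/(-3 - 5))*(-7) = (40 - 13 - 9/(-8))*(-7) = (40 - 13 - ⅛*(-9))*(-7) = (40 - 13 + 9/8)*(-7) = (225/8)*(-7) = -1575/8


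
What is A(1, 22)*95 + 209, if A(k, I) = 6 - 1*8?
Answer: 19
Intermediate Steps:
A(k, I) = -2 (A(k, I) = 6 - 8 = -2)
A(1, 22)*95 + 209 = -2*95 + 209 = -190 + 209 = 19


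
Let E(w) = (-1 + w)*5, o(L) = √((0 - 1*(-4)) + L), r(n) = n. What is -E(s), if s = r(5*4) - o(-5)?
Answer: -95 + 5*I ≈ -95.0 + 5.0*I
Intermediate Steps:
o(L) = √(4 + L) (o(L) = √((0 + 4) + L) = √(4 + L))
s = 20 - I (s = 5*4 - √(4 - 5) = 20 - √(-1) = 20 - I ≈ 20.0 - 1.0*I)
E(w) = -5 + 5*w
-E(s) = -(-5 + 5*(20 - I)) = -(-5 + (100 - 5*I)) = -(95 - 5*I) = -95 + 5*I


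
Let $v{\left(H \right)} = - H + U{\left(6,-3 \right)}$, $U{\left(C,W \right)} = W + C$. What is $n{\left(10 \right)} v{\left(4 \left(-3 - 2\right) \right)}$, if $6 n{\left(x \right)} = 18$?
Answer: $69$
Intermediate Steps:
$U{\left(C,W \right)} = C + W$
$n{\left(x \right)} = 3$ ($n{\left(x \right)} = \frac{1}{6} \cdot 18 = 3$)
$v{\left(H \right)} = 3 - H$ ($v{\left(H \right)} = - H + \left(6 - 3\right) = - H + 3 = 3 - H$)
$n{\left(10 \right)} v{\left(4 \left(-3 - 2\right) \right)} = 3 \left(3 - 4 \left(-3 - 2\right)\right) = 3 \left(3 - 4 \left(-5\right)\right) = 3 \left(3 - -20\right) = 3 \left(3 + 20\right) = 3 \cdot 23 = 69$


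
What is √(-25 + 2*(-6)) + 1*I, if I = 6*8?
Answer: 48 + I*√37 ≈ 48.0 + 6.0828*I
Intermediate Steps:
I = 48
√(-25 + 2*(-6)) + 1*I = √(-25 + 2*(-6)) + 1*48 = √(-25 - 12) + 48 = √(-37) + 48 = I*√37 + 48 = 48 + I*√37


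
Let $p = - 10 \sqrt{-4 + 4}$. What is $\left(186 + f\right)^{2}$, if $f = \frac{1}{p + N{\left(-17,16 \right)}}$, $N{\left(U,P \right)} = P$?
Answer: $\frac{8862529}{256} \approx 34619.0$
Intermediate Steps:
$p = 0$ ($p = - 10 \sqrt{0} = \left(-10\right) 0 = 0$)
$f = \frac{1}{16}$ ($f = \frac{1}{0 + 16} = \frac{1}{16} \approx 0.0625$)
$\left(186 + f\right)^{2} = \left(186 + \frac{1}{16}\right)^{2} = \left(\frac{2977}{16}\right)^{2} = \frac{8862529}{256}$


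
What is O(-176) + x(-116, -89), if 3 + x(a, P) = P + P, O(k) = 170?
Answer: -11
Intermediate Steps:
x(a, P) = -3 + 2*P (x(a, P) = -3 + (P + P) = -3 + 2*P)
O(-176) + x(-116, -89) = 170 + (-3 + 2*(-89)) = 170 + (-3 - 178) = 170 - 181 = -11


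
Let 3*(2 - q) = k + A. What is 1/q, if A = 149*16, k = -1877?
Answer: -1/167 ≈ -0.0059880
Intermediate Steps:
A = 2384
q = -167 (q = 2 - (-1877 + 2384)/3 = 2 - ⅓*507 = 2 - 169 = -167)
1/q = 1/(-167) = -1/167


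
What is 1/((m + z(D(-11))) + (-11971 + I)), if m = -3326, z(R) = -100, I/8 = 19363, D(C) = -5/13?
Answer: 1/139507 ≈ 7.1681e-6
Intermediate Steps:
D(C) = -5/13 (D(C) = -5*1/13 = -5/13)
I = 154904 (I = 8*19363 = 154904)
1/((m + z(D(-11))) + (-11971 + I)) = 1/((-3326 - 100) + (-11971 + 154904)) = 1/(-3426 + 142933) = 1/139507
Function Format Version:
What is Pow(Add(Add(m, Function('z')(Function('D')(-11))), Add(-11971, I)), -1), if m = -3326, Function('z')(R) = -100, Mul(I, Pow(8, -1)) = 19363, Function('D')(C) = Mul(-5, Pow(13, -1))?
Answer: Rational(1, 139507) ≈ 7.1681e-6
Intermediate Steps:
Function('D')(C) = Rational(-5, 13) (Function('D')(C) = Mul(-5, Rational(1, 13)) = Rational(-5, 13))
I = 154904 (I = Mul(8, 19363) = 154904)
Pow(Add(Add(m, Function('z')(Function('D')(-11))), Add(-11971, I)), -1) = Pow(Add(Add(-3326, -100), Add(-11971, 154904)), -1) = Pow(Add(-3426, 142933), -1) = Pow(139507, -1) = Rational(1, 139507)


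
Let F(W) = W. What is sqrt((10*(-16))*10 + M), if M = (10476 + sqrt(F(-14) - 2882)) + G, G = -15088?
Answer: 2*sqrt(-1553 + I*sqrt(181)) ≈ 0.34139 + 78.817*I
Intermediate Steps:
M = -4612 + 4*I*sqrt(181) (M = (10476 + sqrt(-14 - 2882)) - 15088 = (10476 + sqrt(-2896)) - 15088 = (10476 + 4*I*sqrt(181)) - 15088 = -4612 + 4*I*sqrt(181) ≈ -4612.0 + 53.815*I)
sqrt((10*(-16))*10 + M) = sqrt((10*(-16))*10 + (-4612 + 4*I*sqrt(181))) = sqrt(-160*10 + (-4612 + 4*I*sqrt(181))) = sqrt(-1600 + (-4612 + 4*I*sqrt(181))) = sqrt(-6212 + 4*I*sqrt(181))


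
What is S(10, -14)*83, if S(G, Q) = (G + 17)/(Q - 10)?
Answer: -747/8 ≈ -93.375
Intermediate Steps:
S(G, Q) = (17 + G)/(-10 + Q)
S(10, -14)*83 = ((17 + 10)/(-10 - 14))*83 = (27/(-24))*83 = -1/24*27*83 = -9/8*83 = -747/8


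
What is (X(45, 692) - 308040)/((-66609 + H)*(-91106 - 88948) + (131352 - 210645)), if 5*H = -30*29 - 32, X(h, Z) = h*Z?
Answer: -461500/20042698891 ≈ -2.3026e-5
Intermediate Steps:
X(h, Z) = Z*h
H = -902/5 (H = (-30*29 - 32)/5 = (-870 - 32)/5 = (⅕)*(-902) = -902/5 ≈ -180.40)
(X(45, 692) - 308040)/((-66609 + H)*(-91106 - 88948) + (131352 - 210645)) = (692*45 - 308040)/((-66609 - 902/5)*(-91106 - 88948) + (131352 - 210645)) = (31140 - 308040)/(-333947/5*(-180054) - 79293) = -276900/(60128493138/5 - 79293) = -276900/60128096673/5 = -276900*5/60128096673 = -461500/20042698891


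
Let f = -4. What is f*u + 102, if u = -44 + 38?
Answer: 126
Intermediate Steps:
u = -6
f*u + 102 = -4*(-6) + 102 = 24 + 102 = 126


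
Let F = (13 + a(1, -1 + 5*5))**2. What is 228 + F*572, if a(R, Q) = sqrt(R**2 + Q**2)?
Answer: 426940 + 14872*sqrt(577) ≈ 7.8418e+5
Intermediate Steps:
a(R, Q) = sqrt(Q**2 + R**2)
F = (13 + sqrt(577))**2 (F = (13 + sqrt((-1 + 5*5)**2 + 1**2))**2 = (13 + sqrt((-1 + 25)**2 + 1))**2 = (13 + sqrt(24**2 + 1))**2 = (13 + sqrt(576 + 1))**2 = (13 + sqrt(577))**2 ≈ 1370.5)
228 + F*572 = 228 + (13 + sqrt(577))**2*572 = 228 + 572*(13 + sqrt(577))**2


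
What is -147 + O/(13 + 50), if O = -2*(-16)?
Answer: -9229/63 ≈ -146.49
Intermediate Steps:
O = 32
-147 + O/(13 + 50) = -147 + 32/(13 + 50) = -147 + 32/63 = -9229/63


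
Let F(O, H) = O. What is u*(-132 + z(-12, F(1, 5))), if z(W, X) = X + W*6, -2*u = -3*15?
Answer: -9135/2 ≈ -4567.5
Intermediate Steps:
u = 45/2 (u = -(-3)*15/2 = -1/2*(-45) = 45/2 ≈ 22.500)
z(W, X) = X + 6*W
u*(-132 + z(-12, F(1, 5))) = 45*(-132 + (1 + 6*(-12)))/2 = 45*(-132 + (1 - 72))/2 = 45*(-132 - 71)/2 = (45/2)*(-203) = -9135/2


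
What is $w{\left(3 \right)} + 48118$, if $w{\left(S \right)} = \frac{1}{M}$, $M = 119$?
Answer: $\frac{5726043}{119} \approx 48118.0$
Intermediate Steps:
$w{\left(S \right)} = \frac{1}{119}$
$w{\left(3 \right)} + 48118 = \frac{1}{119} + 48118 = \frac{5726043}{119}$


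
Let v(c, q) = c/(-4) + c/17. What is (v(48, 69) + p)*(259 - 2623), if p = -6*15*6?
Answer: 22070304/17 ≈ 1.2983e+6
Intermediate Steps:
p = -540 (p = -90*6 = -540)
v(c, q) = -13*c/68 (v(c, q) = c*(-¼) + c*(1/17) = -c/4 + c/17 = -13*c/68)
(v(48, 69) + p)*(259 - 2623) = (-13/68*48 - 540)*(259 - 2623) = (-156/17 - 540)*(-2364) = -9336/17*(-2364) = 22070304/17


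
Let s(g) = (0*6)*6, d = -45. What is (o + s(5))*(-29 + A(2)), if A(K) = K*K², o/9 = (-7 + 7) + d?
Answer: 8505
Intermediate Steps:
o = -405 (o = 9*((-7 + 7) - 45) = 9*(0 - 45) = 9*(-45) = -405)
A(K) = K³
s(g) = 0 (s(g) = 0*6 = 0)
(o + s(5))*(-29 + A(2)) = (-405 + 0)*(-29 + 2³) = -405*(-29 + 8) = -405*(-21) = 8505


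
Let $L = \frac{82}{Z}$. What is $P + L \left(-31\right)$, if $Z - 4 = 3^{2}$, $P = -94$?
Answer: $- \frac{3764}{13} \approx -289.54$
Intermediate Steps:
$Z = 13$ ($Z = 4 + 3^{2} = 4 + 9 = 13$)
$L = \frac{82}{13} \approx 6.3077$
$P + L \left(-31\right) = -94 + \frac{82}{13} \left(-31\right) = -94 - \frac{2542}{13} = - \frac{3764}{13}$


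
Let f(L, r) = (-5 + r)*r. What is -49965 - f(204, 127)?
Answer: -65459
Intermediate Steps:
f(L, r) = r*(-5 + r)
-49965 - f(204, 127) = -49965 - 127*(-5 + 127) = -49965 - 127*122 = -49965 - 1*15494 = -49965 - 15494 = -65459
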